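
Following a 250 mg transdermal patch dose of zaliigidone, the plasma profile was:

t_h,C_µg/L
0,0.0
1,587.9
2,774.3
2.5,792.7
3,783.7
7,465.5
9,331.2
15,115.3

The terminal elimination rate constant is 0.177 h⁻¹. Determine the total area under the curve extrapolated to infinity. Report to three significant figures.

Trapezoidal AUC_0→15:
  [0→1]: (0.0+587.9)/2 × 1 = 293.95
  [1→2]: (587.9+774.3)/2 × 1 = 681.1
  [2→2.5]: (774.3+792.7)/2 × 0.5 = 391.75
  [2.5→3]: (792.7+783.7)/2 × 0.5 = 394.1
  [3→7]: (783.7+465.5)/2 × 4 = 2498.4
  [7→9]: (465.5+331.2)/2 × 2 = 796.7
  [9→15]: (331.2+115.3)/2 × 6 = 1339.5
  Sum = 6395.5 µg/L·h
Extrapolated tail: C_last / k_e = 115.3 / 0.177 = 651.412
AUC_0→∞ = 6395.5 + 651.412 = 7046.912 µg/L·h

AUC = 7050 µg/L·h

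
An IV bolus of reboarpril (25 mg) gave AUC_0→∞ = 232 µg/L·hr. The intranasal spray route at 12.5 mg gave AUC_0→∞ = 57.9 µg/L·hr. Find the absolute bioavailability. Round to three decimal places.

F = 0.499

F = (AUC_ev / D_ev) / (AUC_iv / D_iv)
  = (57.9/12.5) / (232/25)
  = 4.632 / 9.28 = 0.4991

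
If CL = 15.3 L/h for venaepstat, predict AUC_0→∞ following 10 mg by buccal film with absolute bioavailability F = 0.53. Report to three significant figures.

AUC_0→∞ = F × Dose / CL
        = 0.53 × 10 / 15.3 = 0.346405 mg/L·h

AUC = 0.346 mg/L·h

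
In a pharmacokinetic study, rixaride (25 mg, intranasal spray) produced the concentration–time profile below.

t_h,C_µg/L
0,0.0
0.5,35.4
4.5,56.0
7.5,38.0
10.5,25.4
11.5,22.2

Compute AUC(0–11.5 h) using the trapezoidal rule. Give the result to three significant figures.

AUC = 452 µg/L·h

Trapezoidal AUC_0→11.5:
  [0→0.5]: (0.0+35.4)/2 × 0.5 = 8.85
  [0.5→4.5]: (35.4+56.0)/2 × 4 = 182.8
  [4.5→7.5]: (56.0+38.0)/2 × 3 = 141.0
  [7.5→10.5]: (38.0+25.4)/2 × 3 = 95.1
  [10.5→11.5]: (25.4+22.2)/2 × 1 = 23.8
  Sum = 451.55 µg/L·h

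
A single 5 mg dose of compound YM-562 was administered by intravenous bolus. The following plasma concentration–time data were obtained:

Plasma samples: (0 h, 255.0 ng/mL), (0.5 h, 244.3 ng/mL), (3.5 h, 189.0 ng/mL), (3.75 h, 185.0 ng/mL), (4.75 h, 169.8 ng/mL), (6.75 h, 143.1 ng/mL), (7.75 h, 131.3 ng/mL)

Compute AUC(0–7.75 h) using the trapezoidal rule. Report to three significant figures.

Trapezoidal AUC_0→7.75:
  [0→0.5]: (255.0+244.3)/2 × 0.5 = 124.825
  [0.5→3.5]: (244.3+189.0)/2 × 3 = 649.95
  [3.5→3.75]: (189.0+185.0)/2 × 0.25 = 46.75
  [3.75→4.75]: (185.0+169.8)/2 × 1 = 177.4
  [4.75→6.75]: (169.8+143.1)/2 × 2 = 312.9
  [6.75→7.75]: (143.1+131.3)/2 × 1 = 137.2
  Sum = 1449.025 ng/mL·h

AUC = 1450 ng/mL·h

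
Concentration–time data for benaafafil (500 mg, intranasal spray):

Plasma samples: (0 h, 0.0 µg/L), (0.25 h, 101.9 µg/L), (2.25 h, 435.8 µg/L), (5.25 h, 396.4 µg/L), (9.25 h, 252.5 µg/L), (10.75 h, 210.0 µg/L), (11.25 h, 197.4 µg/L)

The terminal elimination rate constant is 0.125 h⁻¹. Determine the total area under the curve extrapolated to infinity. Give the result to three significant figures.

Trapezoidal AUC_0→11.25:
  [0→0.25]: (0.0+101.9)/2 × 0.25 = 12.7375
  [0.25→2.25]: (101.9+435.8)/2 × 2 = 537.7
  [2.25→5.25]: (435.8+396.4)/2 × 3 = 1248.3
  [5.25→9.25]: (396.4+252.5)/2 × 4 = 1297.8
  [9.25→10.75]: (252.5+210.0)/2 × 1.5 = 346.875
  [10.75→11.25]: (210.0+197.4)/2 × 0.5 = 101.85
  Sum = 3545.2625 µg/L·h
Extrapolated tail: C_last / k_e = 197.4 / 0.125 = 1579.200
AUC_0→∞ = 3545.2625 + 1579.200 = 5124.4625 µg/L·h

AUC = 5120 µg/L·h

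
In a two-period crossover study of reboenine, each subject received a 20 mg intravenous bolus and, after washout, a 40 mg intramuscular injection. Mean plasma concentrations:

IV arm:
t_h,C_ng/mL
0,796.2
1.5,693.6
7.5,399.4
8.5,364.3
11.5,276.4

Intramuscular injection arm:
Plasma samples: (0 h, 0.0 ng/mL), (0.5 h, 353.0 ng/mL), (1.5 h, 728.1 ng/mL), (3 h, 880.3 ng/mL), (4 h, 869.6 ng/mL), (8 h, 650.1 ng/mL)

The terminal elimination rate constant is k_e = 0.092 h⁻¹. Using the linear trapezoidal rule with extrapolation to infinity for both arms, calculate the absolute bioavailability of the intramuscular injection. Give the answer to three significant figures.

Trapezoidal AUC_0→11.5 (IV):
  [0→1.5]: (796.2+693.6)/2 × 1.5 = 1117.35
  [1.5→7.5]: (693.6+399.4)/2 × 6 = 3279.0
  [7.5→8.5]: (399.4+364.3)/2 × 1 = 381.85
  [8.5→11.5]: (364.3+276.4)/2 × 3 = 961.05
  Sum = 5739.25 ng/mL·h
IV tail: 276.4/0.092 = 3004.348; AUC_iv,0→∞ = 5739.25 + 3004.348 = 8743.598 ng/mL·h
Trapezoidal AUC_0→8 (intramuscular injection):
  [0→0.5]: (0.0+353.0)/2 × 0.5 = 88.25
  [0.5→1.5]: (353.0+728.1)/2 × 1 = 540.55
  [1.5→3]: (728.1+880.3)/2 × 1.5 = 1206.3
  [3→4]: (880.3+869.6)/2 × 1 = 874.95
  [4→8]: (869.6+650.1)/2 × 4 = 3039.4
  Sum = 5749.45 ng/mL·h
intramuscular injection tail: 650.1/0.092 = 7066.304; AUC_ev,0→∞ = 5749.45 + 7066.304 = 12815.754 ng/mL·h
F = (AUC_ev/D_ev)/(AUC_iv/D_iv) = (12815.754/40)/(8743.598/20) = 320.39385/437.1799 = 0.7329

F = 0.733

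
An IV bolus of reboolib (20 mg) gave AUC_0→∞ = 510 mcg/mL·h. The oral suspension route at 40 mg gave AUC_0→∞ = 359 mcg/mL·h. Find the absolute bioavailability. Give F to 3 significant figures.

F = (AUC_ev / D_ev) / (AUC_iv / D_iv)
  = (359/40) / (510/20)
  = 8.975 / 25.5 = 0.3520

F = 0.352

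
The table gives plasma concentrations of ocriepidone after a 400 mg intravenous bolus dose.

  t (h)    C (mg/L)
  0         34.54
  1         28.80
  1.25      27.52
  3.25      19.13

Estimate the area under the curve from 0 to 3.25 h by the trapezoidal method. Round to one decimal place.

Trapezoidal AUC_0→3.25:
  [0→1]: (34.54+28.80)/2 × 1 = 31.67
  [1→1.25]: (28.80+27.52)/2 × 0.25 = 7.04
  [1.25→3.25]: (27.52+19.13)/2 × 2 = 46.65
  Sum = 85.36 mg/L·h

AUC = 85.4 mg/L·h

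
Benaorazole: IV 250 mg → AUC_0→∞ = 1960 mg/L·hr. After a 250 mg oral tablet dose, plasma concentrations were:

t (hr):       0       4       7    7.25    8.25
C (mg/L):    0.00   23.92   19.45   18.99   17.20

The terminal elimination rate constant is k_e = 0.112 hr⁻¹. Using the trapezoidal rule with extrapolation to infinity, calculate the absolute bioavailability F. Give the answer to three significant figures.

Trapezoidal AUC_0→8.25 (oral tablet):
  [0→4]: (0.00+23.92)/2 × 4 = 47.84
  [4→7]: (23.92+19.45)/2 × 3 = 65.055
  [7→7.25]: (19.45+18.99)/2 × 0.25 = 4.805
  [7.25→8.25]: (18.99+17.20)/2 × 1 = 18.095
  Sum = 135.795 mg/L·hr
Tail: C_last/k_e = 17.20/0.112 = 153.571
AUC_0→∞ (oral tablet) = 135.795 + 153.571 = 289.366 mg/L·hr
F = (AUC_ev/D_ev)/(AUC_iv/D_iv) = (289.366/250)/(1960/250) = 1.157464/7.84 = 0.1476

F = 0.148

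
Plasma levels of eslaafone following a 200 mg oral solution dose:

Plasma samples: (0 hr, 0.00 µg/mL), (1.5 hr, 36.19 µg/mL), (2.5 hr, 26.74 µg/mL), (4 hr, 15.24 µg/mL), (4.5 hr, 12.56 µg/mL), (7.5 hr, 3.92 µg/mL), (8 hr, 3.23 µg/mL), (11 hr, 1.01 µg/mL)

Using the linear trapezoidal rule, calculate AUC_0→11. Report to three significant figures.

AUC = 130 µg/mL·hr

Trapezoidal AUC_0→11:
  [0→1.5]: (0.00+36.19)/2 × 1.5 = 27.1425
  [1.5→2.5]: (36.19+26.74)/2 × 1 = 31.465
  [2.5→4]: (26.74+15.24)/2 × 1.5 = 31.485
  [4→4.5]: (15.24+12.56)/2 × 0.5 = 6.95
  [4.5→7.5]: (12.56+3.92)/2 × 3 = 24.72
  [7.5→8]: (3.92+3.23)/2 × 0.5 = 1.7875
  [8→11]: (3.23+1.01)/2 × 3 = 6.36
  Sum = 129.91 µg/mL·hr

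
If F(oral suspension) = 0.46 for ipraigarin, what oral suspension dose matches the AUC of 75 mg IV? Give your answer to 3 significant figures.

For equal systemic exposure: F × D_ev = D_iv
D_ev = D_iv / F = 75 / 0.46 = 163.043 mg

D_oral = 163 mg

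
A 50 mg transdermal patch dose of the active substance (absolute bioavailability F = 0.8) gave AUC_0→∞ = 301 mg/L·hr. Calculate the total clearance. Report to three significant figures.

CL = F × Dose / AUC_0→∞
   = 0.8 × 50 / 301 = 0.13289 L/hr

CL = 0.133 L/hr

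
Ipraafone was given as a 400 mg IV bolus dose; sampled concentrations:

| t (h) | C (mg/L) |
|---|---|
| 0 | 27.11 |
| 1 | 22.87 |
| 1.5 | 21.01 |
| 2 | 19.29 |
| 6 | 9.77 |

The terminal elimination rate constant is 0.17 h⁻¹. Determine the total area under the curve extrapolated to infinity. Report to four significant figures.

AUC = 161.6 mg/L·h

Trapezoidal AUC_0→6:
  [0→1]: (27.11+22.87)/2 × 1 = 24.99
  [1→1.5]: (22.87+21.01)/2 × 0.5 = 10.97
  [1.5→2]: (21.01+19.29)/2 × 0.5 = 10.075
  [2→6]: (19.29+9.77)/2 × 4 = 58.12
  Sum = 104.155 mg/L·h
Extrapolated tail: C_last / k_e = 9.77 / 0.17 = 57.471
AUC_0→∞ = 104.155 + 57.471 = 161.626 mg/L·h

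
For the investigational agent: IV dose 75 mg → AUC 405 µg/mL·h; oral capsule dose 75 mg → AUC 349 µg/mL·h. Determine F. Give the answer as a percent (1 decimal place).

F = 86.2%

F = (AUC_ev / D_ev) / (AUC_iv / D_iv)
  = (349/75) / (405/75)
  = 4.65333 / 5.4 = 0.8617
  = 86.17%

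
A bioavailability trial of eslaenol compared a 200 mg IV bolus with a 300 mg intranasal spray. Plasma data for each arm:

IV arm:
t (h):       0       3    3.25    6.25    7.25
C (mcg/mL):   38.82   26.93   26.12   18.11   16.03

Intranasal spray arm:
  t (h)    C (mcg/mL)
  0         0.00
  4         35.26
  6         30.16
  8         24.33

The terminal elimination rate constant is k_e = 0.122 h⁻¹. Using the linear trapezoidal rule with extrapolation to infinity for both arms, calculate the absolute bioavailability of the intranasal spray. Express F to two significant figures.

Trapezoidal AUC_0→7.25 (IV):
  [0→3]: (38.82+26.93)/2 × 3 = 98.625
  [3→3.25]: (26.93+26.12)/2 × 0.25 = 6.63125
  [3.25→6.25]: (26.12+18.11)/2 × 3 = 66.345
  [6.25→7.25]: (18.11+16.03)/2 × 1 = 17.07
  Sum = 188.67125 mcg/mL·h
IV tail: 16.03/0.122 = 131.393; AUC_iv,0→∞ = 188.67125 + 131.393 = 320.06425 mcg/mL·h
Trapezoidal AUC_0→8 (intranasal spray):
  [0→4]: (0.00+35.26)/2 × 4 = 70.52
  [4→6]: (35.26+30.16)/2 × 2 = 65.42
  [6→8]: (30.16+24.33)/2 × 2 = 54.49
  Sum = 190.43 mcg/mL·h
intranasal spray tail: 24.33/0.122 = 199.426; AUC_ev,0→∞ = 190.43 + 199.426 = 389.856 mcg/mL·h
F = (AUC_ev/D_ev)/(AUC_iv/D_iv) = (389.856/300)/(320.06425/200) = 1.29952/1.60032 = 0.8120

F = 0.81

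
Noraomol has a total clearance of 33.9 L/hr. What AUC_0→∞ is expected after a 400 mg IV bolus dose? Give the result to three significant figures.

AUC_0→∞ = Dose_iv / CL
        = 400 / 33.9 = 11.7994 mg/L·hr

AUC = 11.8 mg/L·hr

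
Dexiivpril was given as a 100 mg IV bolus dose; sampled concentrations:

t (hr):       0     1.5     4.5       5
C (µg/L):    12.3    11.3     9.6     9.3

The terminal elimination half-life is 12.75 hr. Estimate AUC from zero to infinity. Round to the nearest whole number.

Trapezoidal AUC_0→5:
  [0→1.5]: (12.3+11.3)/2 × 1.5 = 17.7
  [1.5→4.5]: (11.3+9.6)/2 × 3 = 31.35
  [4.5→5]: (9.6+9.3)/2 × 0.5 = 4.725
  Sum = 53.775 µg/L·hr
k_e = ln2 / t½ = 0.693147 / 12.75 = 0.0544 hr^-1
Extrapolated tail: C_last / k_e = 9.3 / 0.0544 = 170.956
AUC_0→∞ = 53.775 + 170.956 = 224.731 µg/L·hr

AUC = 225 µg/L·hr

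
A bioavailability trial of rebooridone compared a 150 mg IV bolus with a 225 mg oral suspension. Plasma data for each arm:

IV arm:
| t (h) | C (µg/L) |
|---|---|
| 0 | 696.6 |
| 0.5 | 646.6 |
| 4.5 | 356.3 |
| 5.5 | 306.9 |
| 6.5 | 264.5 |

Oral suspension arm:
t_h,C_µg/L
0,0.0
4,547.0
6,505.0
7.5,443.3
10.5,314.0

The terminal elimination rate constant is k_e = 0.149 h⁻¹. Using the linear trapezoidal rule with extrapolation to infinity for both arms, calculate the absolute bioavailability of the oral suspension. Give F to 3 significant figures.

F = 0.859

Trapezoidal AUC_0→6.5 (IV):
  [0→0.5]: (696.6+646.6)/2 × 0.5 = 335.8
  [0.5→4.5]: (646.6+356.3)/2 × 4 = 2005.8
  [4.5→5.5]: (356.3+306.9)/2 × 1 = 331.6
  [5.5→6.5]: (306.9+264.5)/2 × 1 = 285.7
  Sum = 2958.9 µg/L·h
IV tail: 264.5/0.149 = 1775.168; AUC_iv,0→∞ = 2958.9 + 1775.168 = 4734.068 µg/L·h
Trapezoidal AUC_0→10.5 (oral suspension):
  [0→4]: (0.0+547.0)/2 × 4 = 1094.0
  [4→6]: (547.0+505.0)/2 × 2 = 1052.0
  [6→7.5]: (505.0+443.3)/2 × 1.5 = 711.225
  [7.5→10.5]: (443.3+314.0)/2 × 3 = 1135.95
  Sum = 3993.175 µg/L·h
oral suspension tail: 314.0/0.149 = 2107.383; AUC_ev,0→∞ = 3993.175 + 2107.383 = 6100.558 µg/L·h
F = (AUC_ev/D_ev)/(AUC_iv/D_iv) = (6100.558/225)/(4734.068/150) = 27.1136/31.5605 = 0.8591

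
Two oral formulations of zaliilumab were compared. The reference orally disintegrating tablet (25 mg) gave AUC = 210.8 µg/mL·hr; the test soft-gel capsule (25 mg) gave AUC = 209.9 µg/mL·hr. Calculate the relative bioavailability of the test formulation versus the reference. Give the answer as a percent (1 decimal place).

F_rel = 99.6%

F_rel = (AUC_test/D_test) / (AUC_ref/D_ref)
      = (209.9/25) / (210.8/25)
      = 8.396 / 8.432 = 0.9957 = 99.57%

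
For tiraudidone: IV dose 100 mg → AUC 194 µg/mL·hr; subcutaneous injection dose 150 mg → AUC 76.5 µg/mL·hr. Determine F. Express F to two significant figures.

F = 0.26

F = (AUC_ev / D_ev) / (AUC_iv / D_iv)
  = (76.5/150) / (194/100)
  = 0.51 / 1.94 = 0.2629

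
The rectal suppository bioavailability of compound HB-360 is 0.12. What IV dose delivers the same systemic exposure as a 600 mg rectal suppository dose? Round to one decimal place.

D_iv = 72.0 mg

Systemic exposure from an extravascular dose = F × D_ev, so the equivalent IV dose is F × D_ev.
D_iv = F × D_ev = 0.12 × 600 = 72 mg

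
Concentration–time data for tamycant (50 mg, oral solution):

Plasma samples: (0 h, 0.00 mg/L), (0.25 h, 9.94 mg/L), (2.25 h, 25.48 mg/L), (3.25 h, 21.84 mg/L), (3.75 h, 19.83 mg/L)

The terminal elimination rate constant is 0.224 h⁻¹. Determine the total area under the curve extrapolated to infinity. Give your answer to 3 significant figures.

Trapezoidal AUC_0→3.75:
  [0→0.25]: (0.00+9.94)/2 × 0.25 = 1.2425
  [0.25→2.25]: (9.94+25.48)/2 × 2 = 35.42
  [2.25→3.25]: (25.48+21.84)/2 × 1 = 23.66
  [3.25→3.75]: (21.84+19.83)/2 × 0.5 = 10.4175
  Sum = 70.74 mg/L·h
Extrapolated tail: C_last / k_e = 19.83 / 0.224 = 88.527
AUC_0→∞ = 70.74 + 88.527 = 159.267 mg/L·h

AUC = 159 mg/L·h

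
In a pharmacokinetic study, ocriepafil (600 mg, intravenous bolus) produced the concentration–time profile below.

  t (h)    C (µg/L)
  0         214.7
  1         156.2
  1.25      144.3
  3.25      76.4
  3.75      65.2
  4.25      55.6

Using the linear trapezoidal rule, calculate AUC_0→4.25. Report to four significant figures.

Trapezoidal AUC_0→4.25:
  [0→1]: (214.7+156.2)/2 × 1 = 185.45
  [1→1.25]: (156.2+144.3)/2 × 0.25 = 37.5625
  [1.25→3.25]: (144.3+76.4)/2 × 2 = 220.7
  [3.25→3.75]: (76.4+65.2)/2 × 0.5 = 35.4
  [3.75→4.25]: (65.2+55.6)/2 × 0.5 = 30.2
  Sum = 509.3125 µg/L·h

AUC = 509.3 µg/L·h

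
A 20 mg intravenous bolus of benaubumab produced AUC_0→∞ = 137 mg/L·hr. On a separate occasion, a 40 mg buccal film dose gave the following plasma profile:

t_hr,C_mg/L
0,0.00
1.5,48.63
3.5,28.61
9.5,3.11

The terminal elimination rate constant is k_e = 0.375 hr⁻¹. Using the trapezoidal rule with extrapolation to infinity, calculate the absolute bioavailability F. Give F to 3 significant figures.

Trapezoidal AUC_0→9.5 (buccal film):
  [0→1.5]: (0.00+48.63)/2 × 1.5 = 36.4725
  [1.5→3.5]: (48.63+28.61)/2 × 2 = 77.24
  [3.5→9.5]: (28.61+3.11)/2 × 6 = 95.16
  Sum = 208.8725 mg/L·hr
Tail: C_last/k_e = 3.11/0.375 = 8.293
AUC_0→∞ (buccal film) = 208.8725 + 8.293 = 217.1655 mg/L·hr
F = (AUC_ev/D_ev)/(AUC_iv/D_iv) = (217.1655/40)/(137/20) = 5.4291375/6.85 = 0.7926

F = 0.793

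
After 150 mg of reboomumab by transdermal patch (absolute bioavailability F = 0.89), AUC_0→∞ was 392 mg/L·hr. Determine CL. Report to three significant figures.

CL = 0.341 L/hr

CL = F × Dose / AUC_0→∞
   = 0.89 × 150 / 392 = 0.340561 L/hr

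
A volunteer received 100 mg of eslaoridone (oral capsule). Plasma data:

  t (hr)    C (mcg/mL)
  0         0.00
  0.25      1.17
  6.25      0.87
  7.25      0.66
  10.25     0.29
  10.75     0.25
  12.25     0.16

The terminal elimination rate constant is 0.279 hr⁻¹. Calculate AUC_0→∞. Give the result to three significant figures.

AUC = 9.47 mcg/mL·hr

Trapezoidal AUC_0→12.25:
  [0→0.25]: (0.00+1.17)/2 × 0.25 = 0.14625
  [0.25→6.25]: (1.17+0.87)/2 × 6 = 6.12
  [6.25→7.25]: (0.87+0.66)/2 × 1 = 0.765
  [7.25→10.25]: (0.66+0.29)/2 × 3 = 1.425
  [10.25→10.75]: (0.29+0.25)/2 × 0.5 = 0.135
  [10.75→12.25]: (0.25+0.16)/2 × 1.5 = 0.3075
  Sum = 8.89875 mcg/mL·hr
Extrapolated tail: C_last / k_e = 0.16 / 0.279 = 0.573
AUC_0→∞ = 8.89875 + 0.573 = 9.47175 mcg/mL·hr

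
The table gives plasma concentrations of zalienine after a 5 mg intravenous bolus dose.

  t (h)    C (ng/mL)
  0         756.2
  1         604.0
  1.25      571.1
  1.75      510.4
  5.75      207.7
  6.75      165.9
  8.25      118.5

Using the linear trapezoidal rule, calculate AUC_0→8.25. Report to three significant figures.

Trapezoidal AUC_0→8.25:
  [0→1]: (756.2+604.0)/2 × 1 = 680.1
  [1→1.25]: (604.0+571.1)/2 × 0.25 = 146.8875
  [1.25→1.75]: (571.1+510.4)/2 × 0.5 = 270.375
  [1.75→5.75]: (510.4+207.7)/2 × 4 = 1436.2
  [5.75→6.75]: (207.7+165.9)/2 × 1 = 186.8
  [6.75→8.25]: (165.9+118.5)/2 × 1.5 = 213.3
  Sum = 2933.6625 ng/mL·h

AUC = 2930 ng/mL·h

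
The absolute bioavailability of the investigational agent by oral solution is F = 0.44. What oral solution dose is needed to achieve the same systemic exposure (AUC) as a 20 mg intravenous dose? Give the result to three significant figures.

For equal systemic exposure: F × D_ev = D_iv
D_ev = D_iv / F = 20 / 0.44 = 45.4545 mg

D_oral = 45.5 mg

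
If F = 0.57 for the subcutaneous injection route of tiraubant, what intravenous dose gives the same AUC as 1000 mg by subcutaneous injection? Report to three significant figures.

Systemic exposure from an extravascular dose = F × D_ev, so the equivalent IV dose is F × D_ev.
D_iv = F × D_ev = 0.57 × 1000 = 570 mg

D_iv = 570 mg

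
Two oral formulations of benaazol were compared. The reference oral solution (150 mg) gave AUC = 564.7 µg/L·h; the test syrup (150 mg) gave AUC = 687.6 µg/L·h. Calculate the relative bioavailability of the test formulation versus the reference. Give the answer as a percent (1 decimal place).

F_rel = 121.8%

F_rel = (AUC_test/D_test) / (AUC_ref/D_ref)
      = (687.6/150) / (564.7/150)
      = 4.584 / 3.76467 = 1.2176 = 121.76%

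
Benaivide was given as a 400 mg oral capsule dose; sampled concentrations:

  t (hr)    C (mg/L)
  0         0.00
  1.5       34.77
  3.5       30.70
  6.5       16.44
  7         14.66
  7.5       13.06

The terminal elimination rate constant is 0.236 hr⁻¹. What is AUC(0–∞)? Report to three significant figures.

Trapezoidal AUC_0→7.5:
  [0→1.5]: (0.00+34.77)/2 × 1.5 = 26.0775
  [1.5→3.5]: (34.77+30.70)/2 × 2 = 65.47
  [3.5→6.5]: (30.70+16.44)/2 × 3 = 70.71
  [6.5→7]: (16.44+14.66)/2 × 0.5 = 7.775
  [7→7.5]: (14.66+13.06)/2 × 0.5 = 6.93
  Sum = 176.9625 mg/L·hr
Extrapolated tail: C_last / k_e = 13.06 / 0.236 = 55.339
AUC_0→∞ = 176.9625 + 55.339 = 232.3015 mg/L·hr

AUC = 232 mg/L·hr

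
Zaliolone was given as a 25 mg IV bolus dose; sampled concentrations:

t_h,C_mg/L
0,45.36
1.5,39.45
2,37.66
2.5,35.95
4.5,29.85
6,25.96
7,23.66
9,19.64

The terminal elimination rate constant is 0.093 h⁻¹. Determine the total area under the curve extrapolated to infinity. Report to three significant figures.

AUC = 488 mg/L·h

Trapezoidal AUC_0→9:
  [0→1.5]: (45.36+39.45)/2 × 1.5 = 63.6075
  [1.5→2]: (39.45+37.66)/2 × 0.5 = 19.2775
  [2→2.5]: (37.66+35.95)/2 × 0.5 = 18.4025
  [2.5→4.5]: (35.95+29.85)/2 × 2 = 65.8
  [4.5→6]: (29.85+25.96)/2 × 1.5 = 41.8575
  [6→7]: (25.96+23.66)/2 × 1 = 24.81
  [7→9]: (23.66+19.64)/2 × 2 = 43.3
  Sum = 277.055 mg/L·h
Extrapolated tail: C_last / k_e = 19.64 / 0.093 = 211.183
AUC_0→∞ = 277.055 + 211.183 = 488.238 mg/L·h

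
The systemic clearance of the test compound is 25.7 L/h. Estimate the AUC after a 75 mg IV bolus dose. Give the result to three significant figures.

AUC_0→∞ = Dose_iv / CL
        = 75 / 25.7 = 2.91829 mg/L·h

AUC = 2.92 mg/L·h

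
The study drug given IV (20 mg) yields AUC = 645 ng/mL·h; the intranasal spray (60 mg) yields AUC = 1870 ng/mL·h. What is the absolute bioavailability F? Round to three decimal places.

F = (AUC_ev / D_ev) / (AUC_iv / D_iv)
  = (1870/60) / (645/20)
  = 31.1667 / 32.25 = 0.9664

F = 0.966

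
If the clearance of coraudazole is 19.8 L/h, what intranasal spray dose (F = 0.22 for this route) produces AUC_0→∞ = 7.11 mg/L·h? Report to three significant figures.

Dose = CL × AUC_0→∞ / F
     = 19.8 × 7.11 / 0.22 = 639.9 mg

Dose = 640 mg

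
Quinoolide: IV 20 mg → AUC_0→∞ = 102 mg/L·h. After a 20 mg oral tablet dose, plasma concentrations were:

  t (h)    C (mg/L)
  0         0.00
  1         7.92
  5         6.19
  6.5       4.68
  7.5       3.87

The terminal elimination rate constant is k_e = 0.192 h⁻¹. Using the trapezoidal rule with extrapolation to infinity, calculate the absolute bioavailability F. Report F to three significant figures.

F = 0.635

Trapezoidal AUC_0→7.5 (oral tablet):
  [0→1]: (0.00+7.92)/2 × 1 = 3.96
  [1→5]: (7.92+6.19)/2 × 4 = 28.22
  [5→6.5]: (6.19+4.68)/2 × 1.5 = 8.1525
  [6.5→7.5]: (4.68+3.87)/2 × 1 = 4.275
  Sum = 44.6075 mg/L·h
Tail: C_last/k_e = 3.87/0.192 = 20.156
AUC_0→∞ (oral tablet) = 44.6075 + 20.156 = 64.7635 mg/L·h
F = (AUC_ev/D_ev)/(AUC_iv/D_iv) = (64.7635/20)/(102/20) = 3.238175/5.1 = 0.6349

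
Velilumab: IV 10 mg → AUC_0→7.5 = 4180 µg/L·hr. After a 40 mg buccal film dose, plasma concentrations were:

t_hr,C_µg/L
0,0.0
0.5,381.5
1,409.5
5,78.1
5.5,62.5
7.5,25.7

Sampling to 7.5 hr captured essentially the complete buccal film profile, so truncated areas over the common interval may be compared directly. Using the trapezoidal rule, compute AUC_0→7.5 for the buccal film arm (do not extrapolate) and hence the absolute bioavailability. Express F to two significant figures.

F = 0.083

Trapezoidal AUC_0→7.5 (buccal film):
  [0→0.5]: (0.0+381.5)/2 × 0.5 = 95.375
  [0.5→1]: (381.5+409.5)/2 × 0.5 = 197.75
  [1→5]: (409.5+78.1)/2 × 4 = 975.2
  [5→5.5]: (78.1+62.5)/2 × 0.5 = 35.15
  [5.5→7.5]: (62.5+25.7)/2 × 2 = 88.2
  Sum = 1391.675 µg/L·hr
F = (AUC_ev/D_ev)/(AUC_iv/D_iv) = (1391.675/40)/(4180/10) = 34.791875/418 = 0.0832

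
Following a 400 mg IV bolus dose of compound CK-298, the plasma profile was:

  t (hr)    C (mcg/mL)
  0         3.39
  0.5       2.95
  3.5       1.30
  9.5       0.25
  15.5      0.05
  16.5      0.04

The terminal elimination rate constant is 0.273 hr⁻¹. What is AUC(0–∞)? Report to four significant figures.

AUC = 13.70 mcg/mL·hr

Trapezoidal AUC_0→16.5:
  [0→0.5]: (3.39+2.95)/2 × 0.5 = 1.585
  [0.5→3.5]: (2.95+1.30)/2 × 3 = 6.375
  [3.5→9.5]: (1.30+0.25)/2 × 6 = 4.65
  [9.5→15.5]: (0.25+0.05)/2 × 6 = 0.9
  [15.5→16.5]: (0.05+0.04)/2 × 1 = 0.045
  Sum = 13.555 mcg/mL·hr
Extrapolated tail: C_last / k_e = 0.04 / 0.273 = 0.147
AUC_0→∞ = 13.555 + 0.147 = 13.702 mcg/mL·hr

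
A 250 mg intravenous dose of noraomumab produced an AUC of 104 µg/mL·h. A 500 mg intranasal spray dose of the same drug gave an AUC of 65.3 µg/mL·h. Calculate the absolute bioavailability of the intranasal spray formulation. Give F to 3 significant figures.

F = 0.314

F = (AUC_ev / D_ev) / (AUC_iv / D_iv)
  = (65.3/500) / (104/250)
  = 0.1306 / 0.416 = 0.3139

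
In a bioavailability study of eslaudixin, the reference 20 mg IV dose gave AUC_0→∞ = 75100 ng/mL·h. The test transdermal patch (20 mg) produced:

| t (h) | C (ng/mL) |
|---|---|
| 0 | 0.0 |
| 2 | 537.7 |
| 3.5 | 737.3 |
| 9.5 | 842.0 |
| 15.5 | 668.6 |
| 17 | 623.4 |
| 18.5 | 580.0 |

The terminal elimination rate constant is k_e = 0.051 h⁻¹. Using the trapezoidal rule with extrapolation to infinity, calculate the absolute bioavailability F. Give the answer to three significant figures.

Trapezoidal AUC_0→18.5 (transdermal patch):
  [0→2]: (0.0+537.7)/2 × 2 = 537.7
  [2→3.5]: (537.7+737.3)/2 × 1.5 = 956.25
  [3.5→9.5]: (737.3+842.0)/2 × 6 = 4737.9
  [9.5→15.5]: (842.0+668.6)/2 × 6 = 4531.8
  [15.5→17]: (668.6+623.4)/2 × 1.5 = 969.0
  [17→18.5]: (623.4+580.0)/2 × 1.5 = 902.55
  Sum = 12635.2 ng/mL·h
Tail: C_last/k_e = 580.0/0.051 = 11372.549
AUC_0→∞ (transdermal patch) = 12635.2 + 11372.549 = 24007.749 ng/mL·h
F = (AUC_ev/D_ev)/(AUC_iv/D_iv) = (24007.749/20)/(75100/20) = 1200.39/3755 = 0.3197

F = 0.320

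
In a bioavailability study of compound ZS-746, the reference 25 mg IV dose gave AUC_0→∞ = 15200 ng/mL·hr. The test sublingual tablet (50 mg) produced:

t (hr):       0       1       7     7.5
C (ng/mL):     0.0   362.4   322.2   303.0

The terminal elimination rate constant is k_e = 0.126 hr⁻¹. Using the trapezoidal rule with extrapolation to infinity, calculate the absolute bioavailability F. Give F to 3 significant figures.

F = 0.158

Trapezoidal AUC_0→7.5 (sublingual tablet):
  [0→1]: (0.0+362.4)/2 × 1 = 181.2
  [1→7]: (362.4+322.2)/2 × 6 = 2053.8
  [7→7.5]: (322.2+303.0)/2 × 0.5 = 156.3
  Sum = 2391.3 ng/mL·hr
Tail: C_last/k_e = 303.0/0.126 = 2404.762
AUC_0→∞ (sublingual tablet) = 2391.3 + 2404.762 = 4796.062 ng/mL·hr
F = (AUC_ev/D_ev)/(AUC_iv/D_iv) = (4796.062/50)/(15200/25) = 95.92124/608 = 0.1578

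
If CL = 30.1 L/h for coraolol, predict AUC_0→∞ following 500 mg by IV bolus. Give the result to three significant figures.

AUC_0→∞ = Dose_iv / CL
        = 500 / 30.1 = 16.6113 mg/L·h

AUC = 16.6 mg/L·h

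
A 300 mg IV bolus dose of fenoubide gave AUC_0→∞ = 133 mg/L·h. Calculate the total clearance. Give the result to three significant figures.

CL = 2.26 L/h

CL = Dose_iv / AUC_0→∞
   = 300 / 133 = 2.25564 L/h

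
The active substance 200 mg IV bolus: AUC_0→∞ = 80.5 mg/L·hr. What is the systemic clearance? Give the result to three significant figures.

CL = Dose_iv / AUC_0→∞
   = 200 / 80.5 = 2.48447 L/hr

CL = 2.48 L/hr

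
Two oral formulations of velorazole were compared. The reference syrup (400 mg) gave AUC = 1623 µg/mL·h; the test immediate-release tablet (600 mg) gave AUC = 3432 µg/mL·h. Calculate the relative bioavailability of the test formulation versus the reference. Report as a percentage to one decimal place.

F_rel = (AUC_test/D_test) / (AUC_ref/D_ref)
      = (3432/600) / (1623/400)
      = 5.72 / 4.0575 = 1.4097 = 140.97%

F_rel = 141.0%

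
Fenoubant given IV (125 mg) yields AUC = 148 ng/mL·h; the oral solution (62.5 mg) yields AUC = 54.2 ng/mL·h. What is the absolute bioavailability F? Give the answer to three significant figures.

F = 0.732

F = (AUC_ev / D_ev) / (AUC_iv / D_iv)
  = (54.2/62.5) / (148/125)
  = 0.8672 / 1.184 = 0.7324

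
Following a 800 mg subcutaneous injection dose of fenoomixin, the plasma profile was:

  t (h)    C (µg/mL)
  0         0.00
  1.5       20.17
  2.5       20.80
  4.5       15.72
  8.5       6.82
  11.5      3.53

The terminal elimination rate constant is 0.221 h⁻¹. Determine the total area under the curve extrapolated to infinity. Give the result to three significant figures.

Trapezoidal AUC_0→11.5:
  [0→1.5]: (0.00+20.17)/2 × 1.5 = 15.1275
  [1.5→2.5]: (20.17+20.80)/2 × 1 = 20.485
  [2.5→4.5]: (20.80+15.72)/2 × 2 = 36.52
  [4.5→8.5]: (15.72+6.82)/2 × 4 = 45.08
  [8.5→11.5]: (6.82+3.53)/2 × 3 = 15.525
  Sum = 132.7375 µg/mL·h
Extrapolated tail: C_last / k_e = 3.53 / 0.221 = 15.973
AUC_0→∞ = 132.7375 + 15.973 = 148.7105 µg/mL·h

AUC = 149 µg/mL·h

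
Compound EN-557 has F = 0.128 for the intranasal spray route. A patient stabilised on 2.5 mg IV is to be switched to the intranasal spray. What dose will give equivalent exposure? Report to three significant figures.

For equal systemic exposure: F × D_ev = D_iv
D_ev = D_iv / F = 2.5 / 0.128 = 19.53125 mg

D_intranasal = 19.5 mg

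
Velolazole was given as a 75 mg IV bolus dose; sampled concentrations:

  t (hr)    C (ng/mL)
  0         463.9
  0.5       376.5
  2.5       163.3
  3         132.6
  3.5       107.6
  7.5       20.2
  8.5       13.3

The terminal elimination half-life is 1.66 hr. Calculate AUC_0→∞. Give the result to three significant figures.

Trapezoidal AUC_0→8.5:
  [0→0.5]: (463.9+376.5)/2 × 0.5 = 210.1
  [0.5→2.5]: (376.5+163.3)/2 × 2 = 539.8
  [2.5→3]: (163.3+132.6)/2 × 0.5 = 73.975
  [3→3.5]: (132.6+107.6)/2 × 0.5 = 60.05
  [3.5→7.5]: (107.6+20.2)/2 × 4 = 255.6
  [7.5→8.5]: (20.2+13.3)/2 × 1 = 16.75
  Sum = 1156.275 ng/mL·hr
k_e = ln2 / t½ = 0.693147 / 1.66 = 0.4176 hr^-1
Extrapolated tail: C_last / k_e = 13.3 / 0.4176 = 31.849
AUC_0→∞ = 1156.275 + 31.849 = 1188.124 ng/mL·hr

AUC = 1190 ng/mL·hr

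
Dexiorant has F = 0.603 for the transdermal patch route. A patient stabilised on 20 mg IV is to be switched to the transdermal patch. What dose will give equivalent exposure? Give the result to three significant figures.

For equal systemic exposure: F × D_ev = D_iv
D_ev = D_iv / F = 20 / 0.603 = 33.1675 mg

D_transdermal = 33.2 mg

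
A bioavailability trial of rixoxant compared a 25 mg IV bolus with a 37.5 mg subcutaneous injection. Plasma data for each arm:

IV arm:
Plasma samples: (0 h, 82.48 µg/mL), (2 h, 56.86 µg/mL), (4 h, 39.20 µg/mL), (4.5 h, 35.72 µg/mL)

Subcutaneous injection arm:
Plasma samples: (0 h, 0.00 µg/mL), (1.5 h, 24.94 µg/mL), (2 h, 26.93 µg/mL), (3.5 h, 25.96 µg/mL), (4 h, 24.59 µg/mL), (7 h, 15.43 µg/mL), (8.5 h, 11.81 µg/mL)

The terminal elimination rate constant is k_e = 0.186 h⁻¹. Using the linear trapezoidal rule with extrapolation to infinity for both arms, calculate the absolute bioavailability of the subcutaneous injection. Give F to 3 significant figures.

F = 0.341

Trapezoidal AUC_0→4.5 (IV):
  [0→2]: (82.48+56.86)/2 × 2 = 139.34
  [2→4]: (56.86+39.20)/2 × 2 = 96.06
  [4→4.5]: (39.20+35.72)/2 × 0.5 = 18.73
  Sum = 254.13 µg/mL·h
IV tail: 35.72/0.186 = 192.043; AUC_iv,0→∞ = 254.13 + 192.043 = 446.173 µg/mL·h
Trapezoidal AUC_0→8.5 (subcutaneous injection):
  [0→1.5]: (0.00+24.94)/2 × 1.5 = 18.705
  [1.5→2]: (24.94+26.93)/2 × 0.5 = 12.9675
  [2→3.5]: (26.93+25.96)/2 × 1.5 = 39.6675
  [3.5→4]: (25.96+24.59)/2 × 0.5 = 12.6375
  [4→7]: (24.59+15.43)/2 × 3 = 60.03
  [7→8.5]: (15.43+11.81)/2 × 1.5 = 20.43
  Sum = 164.4375 µg/mL·h
subcutaneous injection tail: 11.81/0.186 = 63.495; AUC_ev,0→∞ = 164.4375 + 63.495 = 227.9325 µg/mL·h
F = (AUC_ev/D_ev)/(AUC_iv/D_iv) = (227.9325/37.5)/(446.173/25) = 6.0782/17.84692 = 0.3406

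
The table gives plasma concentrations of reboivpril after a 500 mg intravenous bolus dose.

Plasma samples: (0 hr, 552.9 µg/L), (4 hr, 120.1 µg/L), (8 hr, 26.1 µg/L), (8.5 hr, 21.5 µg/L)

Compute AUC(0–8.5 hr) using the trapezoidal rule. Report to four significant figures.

AUC = 1650 µg/L·hr

Trapezoidal AUC_0→8.5:
  [0→4]: (552.9+120.1)/2 × 4 = 1346.0
  [4→8]: (120.1+26.1)/2 × 4 = 292.4
  [8→8.5]: (26.1+21.5)/2 × 0.5 = 11.9
  Sum = 1650.3 µg/L·hr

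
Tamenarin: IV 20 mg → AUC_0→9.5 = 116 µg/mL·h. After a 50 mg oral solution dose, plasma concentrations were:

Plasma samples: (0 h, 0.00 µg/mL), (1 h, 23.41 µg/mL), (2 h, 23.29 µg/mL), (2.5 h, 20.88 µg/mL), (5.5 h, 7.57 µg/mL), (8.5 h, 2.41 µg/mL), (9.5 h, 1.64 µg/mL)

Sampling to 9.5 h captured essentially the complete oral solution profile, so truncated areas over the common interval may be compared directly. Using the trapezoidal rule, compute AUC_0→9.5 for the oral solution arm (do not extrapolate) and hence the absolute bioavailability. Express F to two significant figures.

Trapezoidal AUC_0→9.5 (oral solution):
  [0→1]: (0.00+23.41)/2 × 1 = 11.705
  [1→2]: (23.41+23.29)/2 × 1 = 23.35
  [2→2.5]: (23.29+20.88)/2 × 0.5 = 11.0425
  [2.5→5.5]: (20.88+7.57)/2 × 3 = 42.675
  [5.5→8.5]: (7.57+2.41)/2 × 3 = 14.97
  [8.5→9.5]: (2.41+1.64)/2 × 1 = 2.025
  Sum = 105.7675 µg/mL·h
F = (AUC_ev/D_ev)/(AUC_iv/D_iv) = (105.7675/50)/(116/20) = 2.11535/5.8 = 0.3647

F = 0.36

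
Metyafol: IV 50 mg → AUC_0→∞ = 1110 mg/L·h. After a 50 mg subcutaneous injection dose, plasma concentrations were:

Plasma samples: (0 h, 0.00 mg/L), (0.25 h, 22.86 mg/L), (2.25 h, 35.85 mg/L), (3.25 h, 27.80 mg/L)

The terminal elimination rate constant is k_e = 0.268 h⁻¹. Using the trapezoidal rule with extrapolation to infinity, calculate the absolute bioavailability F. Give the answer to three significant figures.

Trapezoidal AUC_0→3.25 (subcutaneous injection):
  [0→0.25]: (0.00+22.86)/2 × 0.25 = 2.8575
  [0.25→2.25]: (22.86+35.85)/2 × 2 = 58.71
  [2.25→3.25]: (35.85+27.80)/2 × 1 = 31.825
  Sum = 93.3925 mg/L·h
Tail: C_last/k_e = 27.80/0.268 = 103.731
AUC_0→∞ (subcutaneous injection) = 93.3925 + 103.731 = 197.1235 mg/L·h
F = (AUC_ev/D_ev)/(AUC_iv/D_iv) = (197.1235/50)/(1110/50) = 3.94247/22.2 = 0.1776

F = 0.178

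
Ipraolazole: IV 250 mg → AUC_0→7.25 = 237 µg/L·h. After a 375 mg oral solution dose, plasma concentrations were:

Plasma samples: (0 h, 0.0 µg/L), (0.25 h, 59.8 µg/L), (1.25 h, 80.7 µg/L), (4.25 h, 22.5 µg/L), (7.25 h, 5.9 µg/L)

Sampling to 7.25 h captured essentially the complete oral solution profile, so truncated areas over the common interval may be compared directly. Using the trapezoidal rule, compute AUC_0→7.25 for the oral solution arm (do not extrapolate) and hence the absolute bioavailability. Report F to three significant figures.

Trapezoidal AUC_0→7.25 (oral solution):
  [0→0.25]: (0.0+59.8)/2 × 0.25 = 7.475
  [0.25→1.25]: (59.8+80.7)/2 × 1 = 70.25
  [1.25→4.25]: (80.7+22.5)/2 × 3 = 154.8
  [4.25→7.25]: (22.5+5.9)/2 × 3 = 42.6
  Sum = 275.125 µg/L·h
F = (AUC_ev/D_ev)/(AUC_iv/D_iv) = (275.125/375)/(237/250) = 0.733667/0.948 = 0.7739

F = 0.774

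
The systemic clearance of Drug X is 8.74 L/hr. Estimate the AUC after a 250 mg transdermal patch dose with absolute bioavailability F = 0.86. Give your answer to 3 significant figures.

AUC_0→∞ = F × Dose / CL
        = 0.86 × 250 / 8.74 = 24.5995 mg/L·hr

AUC = 24.6 mg/L·hr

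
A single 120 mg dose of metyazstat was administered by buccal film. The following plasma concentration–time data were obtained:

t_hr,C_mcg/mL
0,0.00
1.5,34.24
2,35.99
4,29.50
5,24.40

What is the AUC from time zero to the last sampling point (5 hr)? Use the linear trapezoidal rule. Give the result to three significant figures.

Trapezoidal AUC_0→5:
  [0→1.5]: (0.00+34.24)/2 × 1.5 = 25.68
  [1.5→2]: (34.24+35.99)/2 × 0.5 = 17.5575
  [2→4]: (35.99+29.50)/2 × 2 = 65.49
  [4→5]: (29.50+24.40)/2 × 1 = 26.95
  Sum = 135.6775 mcg/mL·hr

AUC = 136 mcg/mL·hr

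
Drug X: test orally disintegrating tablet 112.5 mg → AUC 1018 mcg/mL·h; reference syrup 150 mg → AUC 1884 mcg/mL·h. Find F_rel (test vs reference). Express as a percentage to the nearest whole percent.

F_rel = 72%

F_rel = (AUC_test/D_test) / (AUC_ref/D_ref)
      = (1018/112.5) / (1884/150)
      = 9.04889 / 12.56 = 0.7205 = 72.05%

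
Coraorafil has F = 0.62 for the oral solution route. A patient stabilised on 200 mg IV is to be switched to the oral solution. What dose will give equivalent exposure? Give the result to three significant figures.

D_oral = 323 mg

For equal systemic exposure: F × D_ev = D_iv
D_ev = D_iv / F = 200 / 0.62 = 322.581 mg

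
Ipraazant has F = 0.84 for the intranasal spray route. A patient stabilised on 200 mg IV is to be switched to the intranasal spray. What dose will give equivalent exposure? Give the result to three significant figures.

D_intranasal = 238 mg

For equal systemic exposure: F × D_ev = D_iv
D_ev = D_iv / F = 200 / 0.84 = 238.095 mg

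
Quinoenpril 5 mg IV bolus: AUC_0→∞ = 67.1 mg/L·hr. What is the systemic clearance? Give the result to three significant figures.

CL = 0.0745 L/hr

CL = Dose_iv / AUC_0→∞
   = 5 / 67.1 = 0.0745156 L/hr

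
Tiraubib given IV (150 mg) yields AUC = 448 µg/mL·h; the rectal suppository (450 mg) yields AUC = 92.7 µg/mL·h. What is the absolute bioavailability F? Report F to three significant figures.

F = 0.0690

F = (AUC_ev / D_ev) / (AUC_iv / D_iv)
  = (92.7/450) / (448/150)
  = 0.206 / 2.98667 = 0.0690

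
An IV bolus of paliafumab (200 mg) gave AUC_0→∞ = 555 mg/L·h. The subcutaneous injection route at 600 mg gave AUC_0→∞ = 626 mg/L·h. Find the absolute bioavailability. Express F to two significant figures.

F = (AUC_ev / D_ev) / (AUC_iv / D_iv)
  = (626/600) / (555/200)
  = 1.04333 / 2.775 = 0.3760

F = 0.38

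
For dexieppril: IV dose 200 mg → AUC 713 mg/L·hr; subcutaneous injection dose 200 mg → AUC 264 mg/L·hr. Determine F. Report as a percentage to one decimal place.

F = (AUC_ev / D_ev) / (AUC_iv / D_iv)
  = (264/200) / (713/200)
  = 1.32 / 3.565 = 0.3703
  = 37.03%

F = 37.0%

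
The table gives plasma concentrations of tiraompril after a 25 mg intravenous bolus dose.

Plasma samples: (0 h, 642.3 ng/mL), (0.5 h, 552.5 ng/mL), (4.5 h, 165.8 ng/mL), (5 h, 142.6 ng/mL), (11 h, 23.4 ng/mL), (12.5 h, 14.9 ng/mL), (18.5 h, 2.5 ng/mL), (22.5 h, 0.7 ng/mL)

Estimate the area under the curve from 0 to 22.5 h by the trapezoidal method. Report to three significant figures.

AUC = 2400 ng/mL·h

Trapezoidal AUC_0→22.5:
  [0→0.5]: (642.3+552.5)/2 × 0.5 = 298.7
  [0.5→4.5]: (552.5+165.8)/2 × 4 = 1436.6
  [4.5→5]: (165.8+142.6)/2 × 0.5 = 77.1
  [5→11]: (142.6+23.4)/2 × 6 = 498.0
  [11→12.5]: (23.4+14.9)/2 × 1.5 = 28.725
  [12.5→18.5]: (14.9+2.5)/2 × 6 = 52.2
  [18.5→22.5]: (2.5+0.7)/2 × 4 = 6.4
  Sum = 2397.725 ng/mL·h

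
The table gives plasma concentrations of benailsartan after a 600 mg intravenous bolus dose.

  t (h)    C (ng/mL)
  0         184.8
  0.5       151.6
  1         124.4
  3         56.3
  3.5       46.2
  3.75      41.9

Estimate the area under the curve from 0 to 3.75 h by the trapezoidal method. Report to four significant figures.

AUC = 370.4 ng/mL·h

Trapezoidal AUC_0→3.75:
  [0→0.5]: (184.8+151.6)/2 × 0.5 = 84.1
  [0.5→1]: (151.6+124.4)/2 × 0.5 = 69.0
  [1→3]: (124.4+56.3)/2 × 2 = 180.7
  [3→3.5]: (56.3+46.2)/2 × 0.5 = 25.625
  [3.5→3.75]: (46.2+41.9)/2 × 0.25 = 11.0125
  Sum = 370.4375 ng/mL·h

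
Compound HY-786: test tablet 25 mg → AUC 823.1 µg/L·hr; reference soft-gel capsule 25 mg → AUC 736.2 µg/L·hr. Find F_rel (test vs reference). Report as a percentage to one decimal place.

F_rel = (AUC_test/D_test) / (AUC_ref/D_ref)
      = (823.1/25) / (736.2/25)
      = 32.924 / 29.448 = 1.1180 = 111.80%

F_rel = 111.8%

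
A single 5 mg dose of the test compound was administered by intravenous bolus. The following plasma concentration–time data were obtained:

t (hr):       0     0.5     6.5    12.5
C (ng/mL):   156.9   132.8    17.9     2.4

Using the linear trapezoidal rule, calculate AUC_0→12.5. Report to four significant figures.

Trapezoidal AUC_0→12.5:
  [0→0.5]: (156.9+132.8)/2 × 0.5 = 72.425
  [0.5→6.5]: (132.8+17.9)/2 × 6 = 452.1
  [6.5→12.5]: (17.9+2.4)/2 × 6 = 60.9
  Sum = 585.425 ng/mL·hr

AUC = 585.4 ng/mL·hr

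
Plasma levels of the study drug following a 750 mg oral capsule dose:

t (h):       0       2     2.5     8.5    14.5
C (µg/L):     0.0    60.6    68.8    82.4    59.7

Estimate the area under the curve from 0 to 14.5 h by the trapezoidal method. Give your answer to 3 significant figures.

AUC = 973 µg/L·h

Trapezoidal AUC_0→14.5:
  [0→2]: (0.0+60.6)/2 × 2 = 60.6
  [2→2.5]: (60.6+68.8)/2 × 0.5 = 32.35
  [2.5→8.5]: (68.8+82.4)/2 × 6 = 453.6
  [8.5→14.5]: (82.4+59.7)/2 × 6 = 426.3
  Sum = 972.85 µg/L·h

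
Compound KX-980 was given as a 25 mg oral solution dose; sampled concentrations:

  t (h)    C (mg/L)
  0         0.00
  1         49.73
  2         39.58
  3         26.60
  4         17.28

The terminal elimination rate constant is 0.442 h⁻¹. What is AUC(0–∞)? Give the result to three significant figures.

Trapezoidal AUC_0→4:
  [0→1]: (0.00+49.73)/2 × 1 = 24.865
  [1→2]: (49.73+39.58)/2 × 1 = 44.655
  [2→3]: (39.58+26.60)/2 × 1 = 33.09
  [3→4]: (26.60+17.28)/2 × 1 = 21.94
  Sum = 124.55 mg/L·h
Extrapolated tail: C_last / k_e = 17.28 / 0.442 = 39.095
AUC_0→∞ = 124.55 + 39.095 = 163.645 mg/L·h

AUC = 164 mg/L·h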